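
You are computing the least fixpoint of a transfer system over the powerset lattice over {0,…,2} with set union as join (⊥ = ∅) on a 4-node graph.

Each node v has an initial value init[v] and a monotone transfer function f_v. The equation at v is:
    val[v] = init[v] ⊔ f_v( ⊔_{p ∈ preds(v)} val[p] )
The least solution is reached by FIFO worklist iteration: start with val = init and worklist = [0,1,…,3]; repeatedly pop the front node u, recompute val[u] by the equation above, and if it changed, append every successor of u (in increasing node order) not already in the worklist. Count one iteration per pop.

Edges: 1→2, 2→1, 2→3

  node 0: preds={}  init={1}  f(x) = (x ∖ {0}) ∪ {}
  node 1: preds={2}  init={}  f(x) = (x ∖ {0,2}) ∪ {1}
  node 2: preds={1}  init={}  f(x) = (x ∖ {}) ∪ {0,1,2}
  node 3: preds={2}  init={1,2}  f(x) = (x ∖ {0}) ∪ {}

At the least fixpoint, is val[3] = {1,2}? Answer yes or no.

Iteration log — 5 steps:
  step 1. node 0  ⊔preds={}  new={1}  stable
  step 2. node 1  ⊔preds={}  new={1}  old={}  +wl: 
  step 3. node 2  ⊔preds={1}  new={0,1,2}  old={}  +wl: 1
  step 4. node 3  ⊔preds={0,1,2}  new={1,2}  stable
  step 5. node 1  ⊔preds={0,1,2}  new={1}  stable

Least fixpoint reached:
  node 0: {1}
  node 1: {1}
  node 2: {0,1,2}
  node 3: {1,2}

yes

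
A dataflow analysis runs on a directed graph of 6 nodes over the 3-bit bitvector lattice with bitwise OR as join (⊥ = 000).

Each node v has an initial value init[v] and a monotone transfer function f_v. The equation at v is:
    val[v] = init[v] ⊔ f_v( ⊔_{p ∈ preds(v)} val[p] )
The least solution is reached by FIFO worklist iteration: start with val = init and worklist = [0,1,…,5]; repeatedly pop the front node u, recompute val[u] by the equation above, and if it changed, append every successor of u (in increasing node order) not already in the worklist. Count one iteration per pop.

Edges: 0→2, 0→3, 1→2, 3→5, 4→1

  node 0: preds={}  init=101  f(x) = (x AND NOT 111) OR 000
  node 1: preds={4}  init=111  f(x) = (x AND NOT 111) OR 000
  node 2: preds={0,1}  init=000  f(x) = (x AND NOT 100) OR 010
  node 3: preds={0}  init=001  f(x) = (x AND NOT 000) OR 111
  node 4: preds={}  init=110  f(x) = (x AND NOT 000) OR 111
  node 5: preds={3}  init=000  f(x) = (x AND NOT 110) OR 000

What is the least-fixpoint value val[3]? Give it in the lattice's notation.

111

Worklist (7 pops):
  #1 pop 0: in=000 → 101 (no change)
  #2 pop 1: in=110 → 111 (no change)
  #3 pop 2: in=111 → 011 (was 000); enqueue []
  #4 pop 3: in=101 → 111 (was 001); enqueue []
  #5 pop 4: in=000 → 111 (was 110); enqueue [1]
  #6 pop 5: in=111 → 001 (was 000); enqueue []
  #7 pop 1: in=111 → 111 (no change)

Fixpoint:
  val[0] = 101
  val[1] = 111
  val[2] = 011
  val[3] = 111
  val[4] = 111
  val[5] = 001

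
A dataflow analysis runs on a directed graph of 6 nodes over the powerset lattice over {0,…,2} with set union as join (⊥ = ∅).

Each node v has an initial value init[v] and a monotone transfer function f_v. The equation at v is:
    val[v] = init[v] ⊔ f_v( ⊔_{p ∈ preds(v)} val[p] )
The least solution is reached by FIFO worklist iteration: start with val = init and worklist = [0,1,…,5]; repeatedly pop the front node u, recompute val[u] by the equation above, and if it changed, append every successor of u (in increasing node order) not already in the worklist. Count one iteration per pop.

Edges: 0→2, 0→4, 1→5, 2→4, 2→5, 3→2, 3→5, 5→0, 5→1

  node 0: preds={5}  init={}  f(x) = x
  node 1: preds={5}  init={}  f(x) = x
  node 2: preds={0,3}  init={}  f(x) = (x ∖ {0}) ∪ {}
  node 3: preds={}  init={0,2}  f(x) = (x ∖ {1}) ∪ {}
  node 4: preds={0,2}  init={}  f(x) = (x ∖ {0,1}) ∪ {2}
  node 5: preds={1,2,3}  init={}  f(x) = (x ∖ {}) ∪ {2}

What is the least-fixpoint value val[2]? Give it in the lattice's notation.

{2}

Trace (11 dequeues):
  [1] u=0 | in {} | out {} | ==
  [2] u=1 | in {} | out {} | ==
  [3] u=2 | in {0,2} | out {2} | prev {} | push {}
  [4] u=3 | in {} | out {0,2} | ==
  [5] u=4 | in {2} | out {2} | prev {} | push {}
  [6] u=5 | in {0,2} | out {0,2} | prev {} | push {0,1}
  [7] u=0 | in {0,2} | out {0,2} | prev {} | push {2,4}
  [8] u=1 | in {0,2} | out {0,2} | prev {} | push {5}
  [9] u=2 | in {0,2} | out {2} | ==
  [10] u=4 | in {0,2} | out {2} | ==
  [11] u=5 | in {0,2} | out {0,2} | ==

Converged values:
  [0] {0,2}
  [1] {0,2}
  [2] {2}
  [3] {0,2}
  [4] {2}
  [5] {0,2}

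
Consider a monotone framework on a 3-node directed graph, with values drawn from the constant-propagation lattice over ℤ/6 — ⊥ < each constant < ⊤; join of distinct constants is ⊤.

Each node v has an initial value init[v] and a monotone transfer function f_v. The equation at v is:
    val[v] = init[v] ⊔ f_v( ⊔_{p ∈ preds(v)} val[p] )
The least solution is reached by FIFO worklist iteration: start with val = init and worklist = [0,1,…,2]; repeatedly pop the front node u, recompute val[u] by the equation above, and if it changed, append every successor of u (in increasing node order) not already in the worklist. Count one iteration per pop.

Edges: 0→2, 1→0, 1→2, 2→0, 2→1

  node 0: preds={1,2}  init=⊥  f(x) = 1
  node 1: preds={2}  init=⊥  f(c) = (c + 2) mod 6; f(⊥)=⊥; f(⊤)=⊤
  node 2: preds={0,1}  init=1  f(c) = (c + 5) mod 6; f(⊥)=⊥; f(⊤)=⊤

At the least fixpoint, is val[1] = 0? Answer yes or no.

no

Iteration log — 7 steps:
  step 1. node 0  ⊔preds=1  new=1  old=⊥  +wl: 
  step 2. node 1  ⊔preds=1  new=3  old=⊥  +wl: 0
  step 3. node 2  ⊔preds=⊤  new=⊤  old=1  +wl: 1
  step 4. node 0  ⊔preds=⊤  new=1  stable
  step 5. node 1  ⊔preds=⊤  new=⊤  old=3  +wl: 0,2
  step 6. node 0  ⊔preds=⊤  new=1  stable
  step 7. node 2  ⊔preds=⊤  new=⊤  stable

Least fixpoint reached:
  node 0: 1
  node 1: ⊤
  node 2: ⊤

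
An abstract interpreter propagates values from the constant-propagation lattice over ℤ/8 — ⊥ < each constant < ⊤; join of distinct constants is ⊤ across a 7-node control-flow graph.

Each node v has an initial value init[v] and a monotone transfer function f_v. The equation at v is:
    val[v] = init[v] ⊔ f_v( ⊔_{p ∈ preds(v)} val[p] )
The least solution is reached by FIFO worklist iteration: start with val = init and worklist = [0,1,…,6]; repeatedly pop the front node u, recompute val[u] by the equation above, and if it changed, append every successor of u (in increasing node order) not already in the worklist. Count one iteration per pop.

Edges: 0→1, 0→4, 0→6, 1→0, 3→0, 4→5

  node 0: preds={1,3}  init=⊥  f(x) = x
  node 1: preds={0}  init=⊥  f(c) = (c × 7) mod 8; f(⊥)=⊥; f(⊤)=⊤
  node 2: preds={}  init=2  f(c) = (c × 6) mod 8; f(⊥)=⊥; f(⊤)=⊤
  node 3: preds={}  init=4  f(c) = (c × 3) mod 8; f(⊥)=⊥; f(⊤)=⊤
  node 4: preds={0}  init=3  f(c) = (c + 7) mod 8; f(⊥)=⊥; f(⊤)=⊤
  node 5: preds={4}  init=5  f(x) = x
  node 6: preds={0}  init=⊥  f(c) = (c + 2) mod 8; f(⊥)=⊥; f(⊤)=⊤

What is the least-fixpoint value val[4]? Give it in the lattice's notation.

3

Iteration log — 8 steps:
  step 1. node 0  ⊔preds=4  new=4  old=⊥  +wl: 
  step 2. node 1  ⊔preds=4  new=4  old=⊥  +wl: 0
  step 3. node 2  ⊔preds=⊥  new=2  stable
  step 4. node 3  ⊔preds=⊥  new=4  stable
  step 5. node 4  ⊔preds=4  new=3  stable
  step 6. node 5  ⊔preds=3  new=⊤  old=5  +wl: 
  step 7. node 6  ⊔preds=4  new=6  old=⊥  +wl: 
  step 8. node 0  ⊔preds=4  new=4  stable

Least fixpoint reached:
  node 0: 4
  node 1: 4
  node 2: 2
  node 3: 4
  node 4: 3
  node 5: ⊤
  node 6: 6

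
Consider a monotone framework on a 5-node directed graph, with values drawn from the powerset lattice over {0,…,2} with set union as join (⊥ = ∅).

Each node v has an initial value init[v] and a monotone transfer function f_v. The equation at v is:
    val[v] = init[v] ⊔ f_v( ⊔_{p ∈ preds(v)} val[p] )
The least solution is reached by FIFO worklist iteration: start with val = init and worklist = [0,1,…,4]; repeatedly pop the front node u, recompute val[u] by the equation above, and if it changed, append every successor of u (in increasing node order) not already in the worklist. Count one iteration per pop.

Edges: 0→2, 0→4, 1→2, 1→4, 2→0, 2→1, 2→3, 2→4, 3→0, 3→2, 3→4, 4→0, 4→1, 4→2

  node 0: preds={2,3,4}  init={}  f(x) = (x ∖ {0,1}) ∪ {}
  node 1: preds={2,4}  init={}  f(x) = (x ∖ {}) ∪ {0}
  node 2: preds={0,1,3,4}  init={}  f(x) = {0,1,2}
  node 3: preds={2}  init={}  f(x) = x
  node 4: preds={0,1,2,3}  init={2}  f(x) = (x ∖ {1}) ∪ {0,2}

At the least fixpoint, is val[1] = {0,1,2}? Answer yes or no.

Trace (9 dequeues):
  [1] u=0 | in {2} | out {2} | prev {} | push {}
  [2] u=1 | in {2} | out {0,2} | prev {} | push {}
  [3] u=2 | in {0,2} | out {0,1,2} | prev {} | push {0,1}
  [4] u=3 | in {0,1,2} | out {0,1,2} | prev {} | push {2}
  [5] u=4 | in {0,1,2} | out {0,2} | prev {2} | push {}
  [6] u=0 | in {0,1,2} | out {2} | ==
  [7] u=1 | in {0,1,2} | out {0,1,2} | prev {0,2} | push {4}
  [8] u=2 | in {0,1,2} | out {0,1,2} | ==
  [9] u=4 | in {0,1,2} | out {0,2} | ==

Converged values:
  [0] {2}
  [1] {0,1,2}
  [2] {0,1,2}
  [3] {0,1,2}
  [4] {0,2}

yes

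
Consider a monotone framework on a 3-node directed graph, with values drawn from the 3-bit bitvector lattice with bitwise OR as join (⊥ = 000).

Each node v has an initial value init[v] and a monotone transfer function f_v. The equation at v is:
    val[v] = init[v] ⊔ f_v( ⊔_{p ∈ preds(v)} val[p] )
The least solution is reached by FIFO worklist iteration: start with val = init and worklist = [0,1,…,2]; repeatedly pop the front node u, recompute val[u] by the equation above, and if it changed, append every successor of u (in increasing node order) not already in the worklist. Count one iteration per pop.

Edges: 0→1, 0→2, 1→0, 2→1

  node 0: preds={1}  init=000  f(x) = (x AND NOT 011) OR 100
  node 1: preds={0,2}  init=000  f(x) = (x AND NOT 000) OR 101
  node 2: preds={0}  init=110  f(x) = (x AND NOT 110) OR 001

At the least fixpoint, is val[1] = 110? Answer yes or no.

no

Worklist (5 pops):
  #1 pop 0: in=000 → 100 (was 000); enqueue []
  #2 pop 1: in=110 → 111 (was 000); enqueue [0]
  #3 pop 2: in=100 → 111 (was 110); enqueue [1]
  #4 pop 0: in=111 → 100 (no change)
  #5 pop 1: in=111 → 111 (no change)

Fixpoint:
  val[0] = 100
  val[1] = 111
  val[2] = 111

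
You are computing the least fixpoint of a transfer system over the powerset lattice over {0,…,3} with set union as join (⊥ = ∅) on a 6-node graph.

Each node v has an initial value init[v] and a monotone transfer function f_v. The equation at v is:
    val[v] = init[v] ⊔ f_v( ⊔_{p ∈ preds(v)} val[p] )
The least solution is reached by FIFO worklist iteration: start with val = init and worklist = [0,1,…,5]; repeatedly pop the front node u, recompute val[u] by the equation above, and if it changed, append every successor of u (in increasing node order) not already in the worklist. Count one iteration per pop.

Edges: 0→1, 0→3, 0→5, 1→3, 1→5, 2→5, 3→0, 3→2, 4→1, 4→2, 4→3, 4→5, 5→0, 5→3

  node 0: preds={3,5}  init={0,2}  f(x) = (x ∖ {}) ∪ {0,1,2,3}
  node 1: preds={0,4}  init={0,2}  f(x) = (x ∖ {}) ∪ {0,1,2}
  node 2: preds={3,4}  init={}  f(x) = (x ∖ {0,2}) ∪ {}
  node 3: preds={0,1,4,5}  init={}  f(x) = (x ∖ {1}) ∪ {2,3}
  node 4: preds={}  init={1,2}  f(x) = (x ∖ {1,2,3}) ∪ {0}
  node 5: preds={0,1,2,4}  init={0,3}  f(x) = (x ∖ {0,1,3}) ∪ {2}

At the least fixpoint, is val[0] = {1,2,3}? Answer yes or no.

Worklist (11 pops):
  #1 pop 0: in={0,3} → {0,1,2,3} (was {0,2}); enqueue []
  #2 pop 1: in={0,1,2,3} → {0,1,2,3} (was {0,2}); enqueue []
  #3 pop 2: in={1,2} → {1} (was {}); enqueue []
  #4 pop 3: in={0,1,2,3} → {0,2,3} (was {}); enqueue [0,2]
  #5 pop 4: in={} → {0,1,2} (was {1,2}); enqueue [1,3]
  #6 pop 5: in={0,1,2,3} → {0,2,3} (was {0,3}); enqueue []
  #7 pop 0: in={0,2,3} → {0,1,2,3} (no change)
  #8 pop 2: in={0,1,2,3} → {1,3} (was {1}); enqueue [5]
  #9 pop 1: in={0,1,2,3} → {0,1,2,3} (no change)
  #10 pop 3: in={0,1,2,3} → {0,2,3} (no change)
  #11 pop 5: in={0,1,2,3} → {0,2,3} (no change)

Fixpoint:
  val[0] = {0,1,2,3}
  val[1] = {0,1,2,3}
  val[2] = {1,3}
  val[3] = {0,2,3}
  val[4] = {0,1,2}
  val[5] = {0,2,3}

no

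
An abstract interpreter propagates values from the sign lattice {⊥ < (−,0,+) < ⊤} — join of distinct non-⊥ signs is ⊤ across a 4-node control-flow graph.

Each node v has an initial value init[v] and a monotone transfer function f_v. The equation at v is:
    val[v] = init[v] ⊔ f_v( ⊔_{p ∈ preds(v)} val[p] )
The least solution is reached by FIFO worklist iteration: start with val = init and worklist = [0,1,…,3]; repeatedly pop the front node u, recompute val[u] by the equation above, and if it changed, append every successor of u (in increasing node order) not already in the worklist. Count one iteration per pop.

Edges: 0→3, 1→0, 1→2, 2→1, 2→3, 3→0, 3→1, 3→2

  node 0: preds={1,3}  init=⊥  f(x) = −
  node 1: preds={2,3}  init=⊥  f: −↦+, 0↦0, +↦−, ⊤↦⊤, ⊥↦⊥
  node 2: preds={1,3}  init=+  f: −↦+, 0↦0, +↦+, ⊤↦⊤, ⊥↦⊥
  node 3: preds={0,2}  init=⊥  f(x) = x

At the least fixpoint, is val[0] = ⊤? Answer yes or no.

Iteration log — 10 steps:
  step 1. node 0  ⊔preds=⊥  new=−  old=⊥  +wl: 
  step 2. node 1  ⊔preds=+  new=−  old=⊥  +wl: 0
  step 3. node 2  ⊔preds=−  new=+  stable
  step 4. node 3  ⊔preds=⊤  new=⊤  old=⊥  +wl: 1,2
  step 5. node 0  ⊔preds=⊤  new=−  stable
  step 6. node 1  ⊔preds=⊤  new=⊤  old=−  +wl: 0
  step 7. node 2  ⊔preds=⊤  new=⊤  old=+  +wl: 1,3
  step 8. node 0  ⊔preds=⊤  new=−  stable
  step 9. node 1  ⊔preds=⊤  new=⊤  stable
  step 10. node 3  ⊔preds=⊤  new=⊤  stable

Least fixpoint reached:
  node 0: −
  node 1: ⊤
  node 2: ⊤
  node 3: ⊤

no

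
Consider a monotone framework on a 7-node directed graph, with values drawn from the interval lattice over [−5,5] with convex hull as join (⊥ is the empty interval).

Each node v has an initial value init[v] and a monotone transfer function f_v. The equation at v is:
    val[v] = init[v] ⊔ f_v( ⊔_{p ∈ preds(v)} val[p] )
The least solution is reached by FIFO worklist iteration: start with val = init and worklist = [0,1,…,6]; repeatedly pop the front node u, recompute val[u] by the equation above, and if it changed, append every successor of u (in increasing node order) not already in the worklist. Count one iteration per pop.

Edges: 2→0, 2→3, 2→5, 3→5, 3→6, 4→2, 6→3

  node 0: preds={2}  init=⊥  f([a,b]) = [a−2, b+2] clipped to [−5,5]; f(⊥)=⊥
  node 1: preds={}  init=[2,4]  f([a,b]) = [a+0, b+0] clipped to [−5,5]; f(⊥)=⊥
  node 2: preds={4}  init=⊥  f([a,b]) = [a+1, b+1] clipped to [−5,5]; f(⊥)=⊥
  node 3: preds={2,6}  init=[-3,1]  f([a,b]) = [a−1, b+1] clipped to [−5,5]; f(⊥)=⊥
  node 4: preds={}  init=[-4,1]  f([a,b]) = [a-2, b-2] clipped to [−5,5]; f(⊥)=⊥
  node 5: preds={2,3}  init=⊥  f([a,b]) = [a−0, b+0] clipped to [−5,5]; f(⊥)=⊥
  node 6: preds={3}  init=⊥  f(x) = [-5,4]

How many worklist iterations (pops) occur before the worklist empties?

Trace (11 dequeues):
  [1] u=0 | in ⊥ | out ⊥ | ==
  [2] u=1 | in ⊥ | out [2,4] | ==
  [3] u=2 | in [-4,1] | out [-3,2] | prev ⊥ | push {0}
  [4] u=3 | in [-3,2] | out [-4,3] | prev [-3,1] | push {}
  [5] u=4 | in ⊥ | out [-4,1] | ==
  [6] u=5 | in [-4,3] | out [-4,3] | prev ⊥ | push {}
  [7] u=6 | in [-4,3] | out [-5,4] | prev ⊥ | push {3}
  [8] u=0 | in [-3,2] | out [-5,4] | prev ⊥ | push {}
  [9] u=3 | in [-5,4] | out [-5,5] | prev [-4,3] | push {5,6}
  [10] u=5 | in [-5,5] | out [-5,5] | prev [-4,3] | push {}
  [11] u=6 | in [-5,5] | out [-5,4] | ==

Converged values:
  [0] [-5,4]
  [1] [2,4]
  [2] [-3,2]
  [3] [-5,5]
  [4] [-4,1]
  [5] [-5,5]
  [6] [-5,4]

11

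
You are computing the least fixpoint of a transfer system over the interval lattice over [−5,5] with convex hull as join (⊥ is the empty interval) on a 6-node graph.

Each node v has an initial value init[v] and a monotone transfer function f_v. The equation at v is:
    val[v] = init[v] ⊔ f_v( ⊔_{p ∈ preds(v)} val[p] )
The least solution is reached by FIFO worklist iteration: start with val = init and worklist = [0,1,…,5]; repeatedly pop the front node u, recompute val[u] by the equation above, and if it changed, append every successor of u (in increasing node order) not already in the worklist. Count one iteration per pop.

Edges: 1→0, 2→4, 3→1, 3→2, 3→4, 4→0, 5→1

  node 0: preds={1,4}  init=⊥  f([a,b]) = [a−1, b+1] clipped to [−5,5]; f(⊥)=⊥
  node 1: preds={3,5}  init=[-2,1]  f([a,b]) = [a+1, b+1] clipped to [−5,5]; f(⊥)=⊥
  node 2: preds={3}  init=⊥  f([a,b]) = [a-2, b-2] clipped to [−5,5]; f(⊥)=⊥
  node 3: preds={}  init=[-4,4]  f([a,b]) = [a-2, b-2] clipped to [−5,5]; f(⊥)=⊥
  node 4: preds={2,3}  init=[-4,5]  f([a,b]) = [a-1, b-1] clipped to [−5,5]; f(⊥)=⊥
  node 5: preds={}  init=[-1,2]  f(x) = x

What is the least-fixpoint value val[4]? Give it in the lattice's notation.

[-5,5]

Iteration log — 7 steps:
  step 1. node 0  ⊔preds=[-4,5]  new=[-5,5]  old=⊥  +wl: 
  step 2. node 1  ⊔preds=[-4,4]  new=[-3,5]  old=[-2,1]  +wl: 0
  step 3. node 2  ⊔preds=[-4,4]  new=[-5,2]  old=⊥  +wl: 
  step 4. node 3  ⊔preds=⊥  new=[-4,4]  stable
  step 5. node 4  ⊔preds=[-5,4]  new=[-5,5]  old=[-4,5]  +wl: 
  step 6. node 5  ⊔preds=⊥  new=[-1,2]  stable
  step 7. node 0  ⊔preds=[-5,5]  new=[-5,5]  stable

Least fixpoint reached:
  node 0: [-5,5]
  node 1: [-3,5]
  node 2: [-5,2]
  node 3: [-4,4]
  node 4: [-5,5]
  node 5: [-1,2]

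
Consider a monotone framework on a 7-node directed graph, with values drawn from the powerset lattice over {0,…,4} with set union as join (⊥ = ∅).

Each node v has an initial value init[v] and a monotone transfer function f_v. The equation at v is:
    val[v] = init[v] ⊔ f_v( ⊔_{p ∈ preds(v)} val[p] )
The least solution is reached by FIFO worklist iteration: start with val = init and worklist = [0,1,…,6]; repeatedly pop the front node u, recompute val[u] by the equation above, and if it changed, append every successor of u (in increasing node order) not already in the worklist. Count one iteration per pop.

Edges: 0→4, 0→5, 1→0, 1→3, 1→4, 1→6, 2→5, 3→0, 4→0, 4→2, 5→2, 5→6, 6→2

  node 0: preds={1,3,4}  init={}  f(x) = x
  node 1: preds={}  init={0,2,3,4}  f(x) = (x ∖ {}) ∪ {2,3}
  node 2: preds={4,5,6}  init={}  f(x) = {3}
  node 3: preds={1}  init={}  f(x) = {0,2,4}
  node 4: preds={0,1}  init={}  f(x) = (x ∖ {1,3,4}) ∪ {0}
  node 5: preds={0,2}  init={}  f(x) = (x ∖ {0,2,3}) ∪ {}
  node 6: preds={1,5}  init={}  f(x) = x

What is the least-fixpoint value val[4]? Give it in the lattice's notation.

{0,2}

Iteration log — 9 steps:
  step 1. node 0  ⊔preds={0,2,3,4}  new={0,2,3,4}  old={}  +wl: 
  step 2. node 1  ⊔preds={}  new={0,2,3,4}  stable
  step 3. node 2  ⊔preds={}  new={3}  old={}  +wl: 
  step 4. node 3  ⊔preds={0,2,3,4}  new={0,2,4}  old={}  +wl: 0
  step 5. node 4  ⊔preds={0,2,3,4}  new={0,2}  old={}  +wl: 2
  step 6. node 5  ⊔preds={0,2,3,4}  new={4}  old={}  +wl: 
  step 7. node 6  ⊔preds={0,2,3,4}  new={0,2,3,4}  old={}  +wl: 
  step 8. node 0  ⊔preds={0,2,3,4}  new={0,2,3,4}  stable
  step 9. node 2  ⊔preds={0,2,3,4}  new={3}  stable

Least fixpoint reached:
  node 0: {0,2,3,4}
  node 1: {0,2,3,4}
  node 2: {3}
  node 3: {0,2,4}
  node 4: {0,2}
  node 5: {4}
  node 6: {0,2,3,4}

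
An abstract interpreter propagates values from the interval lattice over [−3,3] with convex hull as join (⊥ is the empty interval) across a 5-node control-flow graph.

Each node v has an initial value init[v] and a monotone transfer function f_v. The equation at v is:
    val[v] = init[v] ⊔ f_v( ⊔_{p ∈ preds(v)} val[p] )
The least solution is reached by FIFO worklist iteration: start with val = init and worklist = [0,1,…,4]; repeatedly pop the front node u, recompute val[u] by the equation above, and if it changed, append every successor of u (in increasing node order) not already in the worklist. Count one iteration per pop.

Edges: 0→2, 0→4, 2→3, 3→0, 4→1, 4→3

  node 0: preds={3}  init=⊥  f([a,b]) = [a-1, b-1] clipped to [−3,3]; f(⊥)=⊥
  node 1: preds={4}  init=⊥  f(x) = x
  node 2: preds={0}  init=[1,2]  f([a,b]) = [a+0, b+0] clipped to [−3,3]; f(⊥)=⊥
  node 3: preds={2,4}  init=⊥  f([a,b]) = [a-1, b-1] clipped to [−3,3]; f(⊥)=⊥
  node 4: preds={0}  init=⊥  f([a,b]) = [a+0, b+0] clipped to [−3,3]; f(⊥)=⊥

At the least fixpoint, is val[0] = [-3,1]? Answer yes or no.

no

Iteration log — 16 steps:
  step 1. node 0  ⊔preds=⊥  new=⊥  stable
  step 2. node 1  ⊔preds=⊥  new=⊥  stable
  step 3. node 2  ⊔preds=⊥  new=[1,2]  stable
  step 4. node 3  ⊔preds=[1,2]  new=[0,1]  old=⊥  +wl: 0
  step 5. node 4  ⊔preds=⊥  new=⊥  stable
  step 6. node 0  ⊔preds=[0,1]  new=[-1,0]  old=⊥  +wl: 2,4
  step 7. node 2  ⊔preds=[-1,0]  new=[-1,2]  old=[1,2]  +wl: 3
  step 8. node 4  ⊔preds=[-1,0]  new=[-1,0]  old=⊥  +wl: 1
  step 9. node 3  ⊔preds=[-1,2]  new=[-2,1]  old=[0,1]  +wl: 0
  step 10. node 1  ⊔preds=[-1,0]  new=[-1,0]  old=⊥  +wl: 
  step 11. node 0  ⊔preds=[-2,1]  new=[-3,0]  old=[-1,0]  +wl: 2,4
  step 12. node 2  ⊔preds=[-3,0]  new=[-3,2]  old=[-1,2]  +wl: 3
  step 13. node 4  ⊔preds=[-3,0]  new=[-3,0]  old=[-1,0]  +wl: 1
  step 14. node 3  ⊔preds=[-3,2]  new=[-3,1]  old=[-2,1]  +wl: 0
  step 15. node 1  ⊔preds=[-3,0]  new=[-3,0]  old=[-1,0]  +wl: 
  step 16. node 0  ⊔preds=[-3,1]  new=[-3,0]  stable

Least fixpoint reached:
  node 0: [-3,0]
  node 1: [-3,0]
  node 2: [-3,2]
  node 3: [-3,1]
  node 4: [-3,0]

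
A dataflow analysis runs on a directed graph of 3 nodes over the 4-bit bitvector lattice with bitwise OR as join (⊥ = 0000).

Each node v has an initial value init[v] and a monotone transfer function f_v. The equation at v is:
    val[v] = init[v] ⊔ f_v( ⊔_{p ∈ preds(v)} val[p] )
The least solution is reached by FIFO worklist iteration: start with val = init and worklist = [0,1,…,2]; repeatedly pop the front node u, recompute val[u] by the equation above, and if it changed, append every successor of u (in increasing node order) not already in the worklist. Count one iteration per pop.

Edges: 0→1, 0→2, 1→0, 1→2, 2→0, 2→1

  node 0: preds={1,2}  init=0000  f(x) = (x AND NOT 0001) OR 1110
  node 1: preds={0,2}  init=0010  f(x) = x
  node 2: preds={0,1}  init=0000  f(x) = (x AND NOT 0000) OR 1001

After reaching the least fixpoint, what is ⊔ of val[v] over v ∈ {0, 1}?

1111

Worklist (7 pops):
  #1 pop 0: in=0010 → 1110 (was 0000); enqueue []
  #2 pop 1: in=1110 → 1110 (was 0010); enqueue [0]
  #3 pop 2: in=1110 → 1111 (was 0000); enqueue [1]
  #4 pop 0: in=1111 → 1110 (no change)
  #5 pop 1: in=1111 → 1111 (was 1110); enqueue [0,2]
  #6 pop 0: in=1111 → 1110 (no change)
  #7 pop 2: in=1111 → 1111 (no change)

Fixpoint:
  val[0] = 1110
  val[1] = 1111
  val[2] = 1111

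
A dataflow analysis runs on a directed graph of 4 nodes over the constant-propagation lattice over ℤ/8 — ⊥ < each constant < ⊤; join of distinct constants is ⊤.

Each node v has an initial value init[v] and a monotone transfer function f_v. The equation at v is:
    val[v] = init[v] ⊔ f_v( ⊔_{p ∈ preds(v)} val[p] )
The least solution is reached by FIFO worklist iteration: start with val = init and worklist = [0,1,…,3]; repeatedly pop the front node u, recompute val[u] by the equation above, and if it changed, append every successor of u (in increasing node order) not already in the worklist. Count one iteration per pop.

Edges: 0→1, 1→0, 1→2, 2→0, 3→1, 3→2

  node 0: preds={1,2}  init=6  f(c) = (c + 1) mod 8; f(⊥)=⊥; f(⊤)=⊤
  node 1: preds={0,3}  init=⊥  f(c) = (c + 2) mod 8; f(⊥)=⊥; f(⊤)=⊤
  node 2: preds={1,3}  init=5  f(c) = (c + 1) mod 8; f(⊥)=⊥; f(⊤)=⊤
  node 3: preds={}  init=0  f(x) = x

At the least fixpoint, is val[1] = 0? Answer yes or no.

Iteration log — 6 steps:
  step 1. node 0  ⊔preds=5  new=6  stable
  step 2. node 1  ⊔preds=⊤  new=⊤  old=⊥  +wl: 0
  step 3. node 2  ⊔preds=⊤  new=⊤  old=5  +wl: 
  step 4. node 3  ⊔preds=⊥  new=0  stable
  step 5. node 0  ⊔preds=⊤  new=⊤  old=6  +wl: 1
  step 6. node 1  ⊔preds=⊤  new=⊤  stable

Least fixpoint reached:
  node 0: ⊤
  node 1: ⊤
  node 2: ⊤
  node 3: 0

no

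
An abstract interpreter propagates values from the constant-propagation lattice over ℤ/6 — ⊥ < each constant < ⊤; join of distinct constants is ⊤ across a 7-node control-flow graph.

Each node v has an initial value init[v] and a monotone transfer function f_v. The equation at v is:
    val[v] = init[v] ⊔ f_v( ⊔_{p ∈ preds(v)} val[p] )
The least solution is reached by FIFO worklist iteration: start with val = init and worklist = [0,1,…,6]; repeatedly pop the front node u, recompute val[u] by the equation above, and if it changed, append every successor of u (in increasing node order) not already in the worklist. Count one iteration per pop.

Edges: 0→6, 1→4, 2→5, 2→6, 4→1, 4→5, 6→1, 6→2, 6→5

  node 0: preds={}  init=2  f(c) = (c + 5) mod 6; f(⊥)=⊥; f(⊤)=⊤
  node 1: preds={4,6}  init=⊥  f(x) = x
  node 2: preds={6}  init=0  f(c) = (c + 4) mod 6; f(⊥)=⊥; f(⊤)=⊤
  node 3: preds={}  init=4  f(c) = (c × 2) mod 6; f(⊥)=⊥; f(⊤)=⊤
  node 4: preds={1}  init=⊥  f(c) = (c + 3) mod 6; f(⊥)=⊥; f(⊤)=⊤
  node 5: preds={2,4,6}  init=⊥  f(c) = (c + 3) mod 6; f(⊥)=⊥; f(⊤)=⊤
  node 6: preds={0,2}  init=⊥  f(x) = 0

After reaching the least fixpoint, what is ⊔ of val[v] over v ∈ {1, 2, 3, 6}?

Iteration log — 17 steps:
  step 1. node 0  ⊔preds=⊥  new=2  stable
  step 2. node 1  ⊔preds=⊥  new=⊥  stable
  step 3. node 2  ⊔preds=⊥  new=0  stable
  step 4. node 3  ⊔preds=⊥  new=4  stable
  step 5. node 4  ⊔preds=⊥  new=⊥  stable
  step 6. node 5  ⊔preds=0  new=3  old=⊥  +wl: 
  step 7. node 6  ⊔preds=⊤  new=0  old=⊥  +wl: 1,2,5
  step 8. node 1  ⊔preds=0  new=0  old=⊥  +wl: 4
  step 9. node 2  ⊔preds=0  new=⊤  old=0  +wl: 6
  step 10. node 5  ⊔preds=⊤  new=⊤  old=3  +wl: 
  step 11. node 4  ⊔preds=0  new=3  old=⊥  +wl: 1,5
  step 12. node 6  ⊔preds=⊤  new=0  stable
  step 13. node 1  ⊔preds=⊤  new=⊤  old=0  +wl: 4
  step 14. node 5  ⊔preds=⊤  new=⊤  stable
  step 15. node 4  ⊔preds=⊤  new=⊤  old=3  +wl: 1,5
  step 16. node 1  ⊔preds=⊤  new=⊤  stable
  step 17. node 5  ⊔preds=⊤  new=⊤  stable

Least fixpoint reached:
  node 0: 2
  node 1: ⊤
  node 2: ⊤
  node 3: 4
  node 4: ⊤
  node 5: ⊤
  node 6: 0

⊤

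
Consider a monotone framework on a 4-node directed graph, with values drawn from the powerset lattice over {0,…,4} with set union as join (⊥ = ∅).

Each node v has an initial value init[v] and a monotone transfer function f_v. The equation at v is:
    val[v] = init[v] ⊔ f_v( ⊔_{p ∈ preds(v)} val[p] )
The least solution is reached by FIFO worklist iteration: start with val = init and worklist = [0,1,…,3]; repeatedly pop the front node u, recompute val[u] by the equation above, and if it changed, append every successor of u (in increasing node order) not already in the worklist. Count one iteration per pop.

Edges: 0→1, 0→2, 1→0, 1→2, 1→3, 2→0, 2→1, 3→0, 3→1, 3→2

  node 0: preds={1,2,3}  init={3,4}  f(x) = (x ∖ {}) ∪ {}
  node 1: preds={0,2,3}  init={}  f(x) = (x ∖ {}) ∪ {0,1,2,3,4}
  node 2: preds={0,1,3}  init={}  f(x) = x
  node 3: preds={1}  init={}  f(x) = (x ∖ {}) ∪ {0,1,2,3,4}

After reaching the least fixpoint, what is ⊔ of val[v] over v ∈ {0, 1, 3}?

Trace (7 dequeues):
  [1] u=0 | in {} | out {3,4} | ==
  [2] u=1 | in {3,4} | out {0,1,2,3,4} | prev {} | push {0}
  [3] u=2 | in {0,1,2,3,4} | out {0,1,2,3,4} | prev {} | push {1}
  [4] u=3 | in {0,1,2,3,4} | out {0,1,2,3,4} | prev {} | push {2}
  [5] u=0 | in {0,1,2,3,4} | out {0,1,2,3,4} | prev {3,4} | push {}
  [6] u=1 | in {0,1,2,3,4} | out {0,1,2,3,4} | ==
  [7] u=2 | in {0,1,2,3,4} | out {0,1,2,3,4} | ==

Converged values:
  [0] {0,1,2,3,4}
  [1] {0,1,2,3,4}
  [2] {0,1,2,3,4}
  [3] {0,1,2,3,4}

{0,1,2,3,4}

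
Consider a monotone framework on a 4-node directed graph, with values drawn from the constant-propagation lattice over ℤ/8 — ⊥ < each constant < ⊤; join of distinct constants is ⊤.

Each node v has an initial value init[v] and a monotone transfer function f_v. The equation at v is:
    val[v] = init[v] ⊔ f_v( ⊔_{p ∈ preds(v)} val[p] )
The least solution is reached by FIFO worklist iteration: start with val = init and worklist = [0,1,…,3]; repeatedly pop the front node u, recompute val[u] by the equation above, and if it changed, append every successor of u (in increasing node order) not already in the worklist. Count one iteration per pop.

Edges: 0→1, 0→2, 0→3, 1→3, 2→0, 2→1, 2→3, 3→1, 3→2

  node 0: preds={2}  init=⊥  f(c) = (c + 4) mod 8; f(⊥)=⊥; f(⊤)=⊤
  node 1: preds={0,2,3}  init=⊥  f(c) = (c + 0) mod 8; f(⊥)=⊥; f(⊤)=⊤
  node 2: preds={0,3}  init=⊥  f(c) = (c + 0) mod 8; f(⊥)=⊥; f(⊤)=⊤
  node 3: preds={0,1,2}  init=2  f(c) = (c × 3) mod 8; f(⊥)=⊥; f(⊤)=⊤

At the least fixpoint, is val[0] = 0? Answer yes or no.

no

Worklist (12 pops):
  #1 pop 0: in=⊥ → ⊥ (no change)
  #2 pop 1: in=2 → 2 (was ⊥); enqueue []
  #3 pop 2: in=2 → 2 (was ⊥); enqueue [0,1]
  #4 pop 3: in=2 → ⊤ (was 2); enqueue [2]
  #5 pop 0: in=2 → 6 (was ⊥); enqueue [3]
  #6 pop 1: in=⊤ → ⊤ (was 2); enqueue []
  #7 pop 2: in=⊤ → ⊤ (was 2); enqueue [0,1]
  #8 pop 3: in=⊤ → ⊤ (no change)
  #9 pop 0: in=⊤ → ⊤ (was 6); enqueue [2,3]
  #10 pop 1: in=⊤ → ⊤ (no change)
  #11 pop 2: in=⊤ → ⊤ (no change)
  #12 pop 3: in=⊤ → ⊤ (no change)

Fixpoint:
  val[0] = ⊤
  val[1] = ⊤
  val[2] = ⊤
  val[3] = ⊤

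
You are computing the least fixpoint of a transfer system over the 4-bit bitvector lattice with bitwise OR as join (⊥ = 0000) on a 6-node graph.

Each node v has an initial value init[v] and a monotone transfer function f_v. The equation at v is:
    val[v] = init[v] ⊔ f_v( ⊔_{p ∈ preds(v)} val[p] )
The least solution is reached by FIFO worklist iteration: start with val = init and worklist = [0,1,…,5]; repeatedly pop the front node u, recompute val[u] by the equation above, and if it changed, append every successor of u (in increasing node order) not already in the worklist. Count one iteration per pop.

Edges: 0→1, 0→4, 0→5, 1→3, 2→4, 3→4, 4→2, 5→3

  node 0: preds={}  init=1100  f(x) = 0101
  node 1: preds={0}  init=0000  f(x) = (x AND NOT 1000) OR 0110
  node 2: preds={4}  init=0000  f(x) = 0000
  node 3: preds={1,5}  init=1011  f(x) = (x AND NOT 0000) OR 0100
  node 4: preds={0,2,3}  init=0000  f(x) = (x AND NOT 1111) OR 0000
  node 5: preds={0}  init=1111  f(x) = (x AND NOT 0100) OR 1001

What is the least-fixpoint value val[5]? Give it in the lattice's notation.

Worklist (6 pops):
  #1 pop 0: in=0000 → 1101 (was 1100); enqueue []
  #2 pop 1: in=1101 → 0111 (was 0000); enqueue []
  #3 pop 2: in=0000 → 0000 (no change)
  #4 pop 3: in=1111 → 1111 (was 1011); enqueue []
  #5 pop 4: in=1111 → 0000 (no change)
  #6 pop 5: in=1101 → 1111 (no change)

Fixpoint:
  val[0] = 1101
  val[1] = 0111
  val[2] = 0000
  val[3] = 1111
  val[4] = 0000
  val[5] = 1111

1111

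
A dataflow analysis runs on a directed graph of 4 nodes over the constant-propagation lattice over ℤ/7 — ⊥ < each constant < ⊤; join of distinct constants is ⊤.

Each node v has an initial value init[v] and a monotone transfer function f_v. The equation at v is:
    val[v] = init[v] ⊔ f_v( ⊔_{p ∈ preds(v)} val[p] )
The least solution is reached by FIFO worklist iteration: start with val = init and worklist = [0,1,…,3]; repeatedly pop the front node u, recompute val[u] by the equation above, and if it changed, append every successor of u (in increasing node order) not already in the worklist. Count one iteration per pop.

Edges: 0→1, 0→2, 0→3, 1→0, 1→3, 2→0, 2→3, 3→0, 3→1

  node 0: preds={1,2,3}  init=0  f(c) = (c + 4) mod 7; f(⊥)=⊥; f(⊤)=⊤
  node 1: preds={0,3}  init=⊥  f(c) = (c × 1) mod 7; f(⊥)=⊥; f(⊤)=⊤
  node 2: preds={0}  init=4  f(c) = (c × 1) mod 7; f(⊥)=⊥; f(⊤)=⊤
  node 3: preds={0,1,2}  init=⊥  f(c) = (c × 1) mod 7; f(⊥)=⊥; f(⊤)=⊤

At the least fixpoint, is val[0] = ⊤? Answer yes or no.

Trace (6 dequeues):
  [1] u=0 | in 4 | out ⊤ | prev 0 | push {}
  [2] u=1 | in ⊤ | out ⊤ | prev ⊥ | push {0}
  [3] u=2 | in ⊤ | out ⊤ | prev 4 | push {}
  [4] u=3 | in ⊤ | out ⊤ | prev ⊥ | push {1}
  [5] u=0 | in ⊤ | out ⊤ | ==
  [6] u=1 | in ⊤ | out ⊤ | ==

Converged values:
  [0] ⊤
  [1] ⊤
  [2] ⊤
  [3] ⊤

yes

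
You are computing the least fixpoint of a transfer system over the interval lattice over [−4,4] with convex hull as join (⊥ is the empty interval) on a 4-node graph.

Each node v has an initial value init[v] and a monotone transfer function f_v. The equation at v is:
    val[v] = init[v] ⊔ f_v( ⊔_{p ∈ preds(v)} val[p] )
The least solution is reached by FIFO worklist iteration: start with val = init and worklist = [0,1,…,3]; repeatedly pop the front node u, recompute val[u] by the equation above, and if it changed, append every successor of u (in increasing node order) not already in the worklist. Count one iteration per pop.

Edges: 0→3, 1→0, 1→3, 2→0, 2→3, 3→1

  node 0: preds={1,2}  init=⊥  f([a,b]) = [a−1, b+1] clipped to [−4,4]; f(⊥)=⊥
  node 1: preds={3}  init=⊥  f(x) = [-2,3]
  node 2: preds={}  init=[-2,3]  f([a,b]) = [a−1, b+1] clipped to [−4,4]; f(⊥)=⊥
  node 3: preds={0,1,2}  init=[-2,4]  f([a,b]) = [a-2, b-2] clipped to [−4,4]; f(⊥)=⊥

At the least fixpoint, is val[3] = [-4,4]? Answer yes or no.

yes

Worklist (6 pops):
  #1 pop 0: in=[-2,3] → [-3,4] (was ⊥); enqueue []
  #2 pop 1: in=[-2,4] → [-2,3] (was ⊥); enqueue [0]
  #3 pop 2: in=⊥ → [-2,3] (no change)
  #4 pop 3: in=[-3,4] → [-4,4] (was [-2,4]); enqueue [1]
  #5 pop 0: in=[-2,3] → [-3,4] (no change)
  #6 pop 1: in=[-4,4] → [-2,3] (no change)

Fixpoint:
  val[0] = [-3,4]
  val[1] = [-2,3]
  val[2] = [-2,3]
  val[3] = [-4,4]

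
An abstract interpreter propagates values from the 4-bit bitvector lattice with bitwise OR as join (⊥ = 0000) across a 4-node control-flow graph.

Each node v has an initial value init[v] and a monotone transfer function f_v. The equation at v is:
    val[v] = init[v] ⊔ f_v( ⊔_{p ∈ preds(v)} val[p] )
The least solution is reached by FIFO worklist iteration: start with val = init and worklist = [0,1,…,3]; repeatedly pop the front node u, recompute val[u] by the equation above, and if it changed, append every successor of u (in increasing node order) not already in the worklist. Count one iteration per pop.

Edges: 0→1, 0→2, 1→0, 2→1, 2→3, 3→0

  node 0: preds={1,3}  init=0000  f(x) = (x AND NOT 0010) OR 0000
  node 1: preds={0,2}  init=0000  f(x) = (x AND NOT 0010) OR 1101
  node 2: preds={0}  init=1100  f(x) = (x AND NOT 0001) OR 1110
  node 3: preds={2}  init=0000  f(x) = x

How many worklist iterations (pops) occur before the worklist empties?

7

Iteration log — 7 steps:
  step 1. node 0  ⊔preds=0000  new=0000  stable
  step 2. node 1  ⊔preds=1100  new=1101  old=0000  +wl: 0
  step 3. node 2  ⊔preds=0000  new=1110  old=1100  +wl: 1
  step 4. node 3  ⊔preds=1110  new=1110  old=0000  +wl: 
  step 5. node 0  ⊔preds=1111  new=1101  old=0000  +wl: 2
  step 6. node 1  ⊔preds=1111  new=1101  stable
  step 7. node 2  ⊔preds=1101  new=1110  stable

Least fixpoint reached:
  node 0: 1101
  node 1: 1101
  node 2: 1110
  node 3: 1110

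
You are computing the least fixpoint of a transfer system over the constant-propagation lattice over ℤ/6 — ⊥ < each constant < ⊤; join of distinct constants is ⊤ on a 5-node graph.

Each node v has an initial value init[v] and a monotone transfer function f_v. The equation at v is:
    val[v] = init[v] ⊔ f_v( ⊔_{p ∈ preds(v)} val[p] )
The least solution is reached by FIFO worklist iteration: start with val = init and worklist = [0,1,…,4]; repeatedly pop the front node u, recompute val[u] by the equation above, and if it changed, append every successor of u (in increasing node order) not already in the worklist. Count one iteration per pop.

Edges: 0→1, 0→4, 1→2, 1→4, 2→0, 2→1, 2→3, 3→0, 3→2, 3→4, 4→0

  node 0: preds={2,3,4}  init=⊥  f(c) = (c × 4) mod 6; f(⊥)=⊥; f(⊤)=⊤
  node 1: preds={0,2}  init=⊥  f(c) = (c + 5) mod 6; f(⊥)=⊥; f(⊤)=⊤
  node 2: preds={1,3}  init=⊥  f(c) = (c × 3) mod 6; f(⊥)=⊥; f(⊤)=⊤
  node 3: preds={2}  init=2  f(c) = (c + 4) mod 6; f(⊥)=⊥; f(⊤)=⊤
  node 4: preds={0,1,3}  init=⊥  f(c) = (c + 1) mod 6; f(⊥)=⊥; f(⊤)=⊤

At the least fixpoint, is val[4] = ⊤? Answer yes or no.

Iteration log — 9 steps:
  step 1. node 0  ⊔preds=2  new=2  old=⊥  +wl: 
  step 2. node 1  ⊔preds=2  new=1  old=⊥  +wl: 
  step 3. node 2  ⊔preds=⊤  new=⊤  old=⊥  +wl: 0,1
  step 4. node 3  ⊔preds=⊤  new=⊤  old=2  +wl: 2
  step 5. node 4  ⊔preds=⊤  new=⊤  old=⊥  +wl: 
  step 6. node 0  ⊔preds=⊤  new=⊤  old=2  +wl: 4
  step 7. node 1  ⊔preds=⊤  new=⊤  old=1  +wl: 
  step 8. node 2  ⊔preds=⊤  new=⊤  stable
  step 9. node 4  ⊔preds=⊤  new=⊤  stable

Least fixpoint reached:
  node 0: ⊤
  node 1: ⊤
  node 2: ⊤
  node 3: ⊤
  node 4: ⊤

yes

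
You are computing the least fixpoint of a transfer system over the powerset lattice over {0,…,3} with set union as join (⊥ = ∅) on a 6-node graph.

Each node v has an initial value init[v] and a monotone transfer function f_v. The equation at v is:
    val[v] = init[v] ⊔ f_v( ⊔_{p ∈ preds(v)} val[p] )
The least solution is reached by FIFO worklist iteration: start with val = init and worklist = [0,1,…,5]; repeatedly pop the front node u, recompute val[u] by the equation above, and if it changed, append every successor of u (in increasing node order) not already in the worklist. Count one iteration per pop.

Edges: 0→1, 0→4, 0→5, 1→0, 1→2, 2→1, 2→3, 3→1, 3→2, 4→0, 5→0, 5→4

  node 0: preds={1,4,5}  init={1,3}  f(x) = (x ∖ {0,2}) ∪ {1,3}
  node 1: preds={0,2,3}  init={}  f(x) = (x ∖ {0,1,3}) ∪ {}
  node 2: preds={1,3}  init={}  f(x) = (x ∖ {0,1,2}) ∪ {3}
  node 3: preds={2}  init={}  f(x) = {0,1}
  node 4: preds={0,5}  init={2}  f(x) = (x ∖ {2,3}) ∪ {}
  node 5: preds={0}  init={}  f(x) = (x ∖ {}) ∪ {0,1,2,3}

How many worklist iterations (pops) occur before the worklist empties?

11

Worklist (11 pops):
  #1 pop 0: in={2} → {1,3} (no change)
  #2 pop 1: in={1,3} → {} (no change)
  #3 pop 2: in={} → {3} (was {}); enqueue [1]
  #4 pop 3: in={3} → {0,1} (was {}); enqueue [2]
  #5 pop 4: in={1,3} → {1,2} (was {2}); enqueue [0]
  #6 pop 5: in={1,3} → {0,1,2,3} (was {}); enqueue [4]
  #7 pop 1: in={0,1,3} → {} (no change)
  #8 pop 2: in={0,1} → {3} (no change)
  #9 pop 0: in={0,1,2,3} → {1,3} (no change)
  #10 pop 4: in={0,1,2,3} → {0,1,2} (was {1,2}); enqueue [0]
  #11 pop 0: in={0,1,2,3} → {1,3} (no change)

Fixpoint:
  val[0] = {1,3}
  val[1] = {}
  val[2] = {3}
  val[3] = {0,1}
  val[4] = {0,1,2}
  val[5] = {0,1,2,3}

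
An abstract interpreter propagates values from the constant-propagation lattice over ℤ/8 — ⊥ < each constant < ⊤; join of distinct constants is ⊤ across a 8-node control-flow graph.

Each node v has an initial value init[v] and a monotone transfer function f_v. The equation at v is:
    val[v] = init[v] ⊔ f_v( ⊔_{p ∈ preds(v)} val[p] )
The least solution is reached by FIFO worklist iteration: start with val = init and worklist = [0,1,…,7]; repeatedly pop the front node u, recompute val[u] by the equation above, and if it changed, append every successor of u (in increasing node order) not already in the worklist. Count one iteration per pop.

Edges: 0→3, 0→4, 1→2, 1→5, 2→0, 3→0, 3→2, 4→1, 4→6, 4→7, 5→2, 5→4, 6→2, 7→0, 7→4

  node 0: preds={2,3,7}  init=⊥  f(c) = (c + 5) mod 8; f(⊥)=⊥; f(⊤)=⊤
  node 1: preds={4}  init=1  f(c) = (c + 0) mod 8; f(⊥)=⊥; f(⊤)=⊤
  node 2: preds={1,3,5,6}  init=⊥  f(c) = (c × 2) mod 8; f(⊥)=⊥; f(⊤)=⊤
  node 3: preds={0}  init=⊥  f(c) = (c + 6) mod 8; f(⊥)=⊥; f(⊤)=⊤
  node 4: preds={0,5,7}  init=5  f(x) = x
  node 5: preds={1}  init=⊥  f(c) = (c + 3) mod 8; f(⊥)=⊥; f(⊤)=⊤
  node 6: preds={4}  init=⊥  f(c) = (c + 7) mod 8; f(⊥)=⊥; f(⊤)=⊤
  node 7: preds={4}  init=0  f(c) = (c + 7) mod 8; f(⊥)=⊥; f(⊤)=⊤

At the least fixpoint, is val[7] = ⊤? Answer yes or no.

Trace (15 dequeues):
  [1] u=0 | in 0 | out 5 | prev ⊥ | push {}
  [2] u=1 | in 5 | out ⊤ | prev 1 | push {}
  [3] u=2 | in ⊤ | out ⊤ | prev ⊥ | push {0}
  [4] u=3 | in 5 | out 3 | prev ⊥ | push {2}
  [5] u=4 | in ⊤ | out ⊤ | prev 5 | push {1}
  [6] u=5 | in ⊤ | out ⊤ | prev ⊥ | push {4}
  [7] u=6 | in ⊤ | out ⊤ | prev ⊥ | push {}
  [8] u=7 | in ⊤ | out ⊤ | prev 0 | push {}
  [9] u=0 | in ⊤ | out ⊤ | prev 5 | push {3}
  [10] u=2 | in ⊤ | out ⊤ | ==
  [11] u=1 | in ⊤ | out ⊤ | ==
  [12] u=4 | in ⊤ | out ⊤ | ==
  [13] u=3 | in ⊤ | out ⊤ | prev 3 | push {0,2}
  [14] u=0 | in ⊤ | out ⊤ | ==
  [15] u=2 | in ⊤ | out ⊤ | ==

Converged values:
  [0] ⊤
  [1] ⊤
  [2] ⊤
  [3] ⊤
  [4] ⊤
  [5] ⊤
  [6] ⊤
  [7] ⊤

yes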